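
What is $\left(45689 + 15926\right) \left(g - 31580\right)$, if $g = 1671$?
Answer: $-1842843035$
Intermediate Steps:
$\left(45689 + 15926\right) \left(g - 31580\right) = \left(45689 + 15926\right) \left(1671 - 31580\right) = 61615 \left(-29909\right) = -1842843035$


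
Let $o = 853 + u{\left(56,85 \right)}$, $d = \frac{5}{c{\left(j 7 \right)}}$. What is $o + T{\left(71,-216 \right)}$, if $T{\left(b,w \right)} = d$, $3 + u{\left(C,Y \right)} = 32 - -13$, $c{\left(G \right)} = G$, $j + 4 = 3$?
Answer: $\frac{6260}{7} \approx 894.29$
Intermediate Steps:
$j = -1$ ($j = -4 + 3 = -1$)
$u{\left(C,Y \right)} = 42$ ($u{\left(C,Y \right)} = -3 + \left(32 - -13\right) = -3 + \left(32 + 13\right) = -3 + 45 = 42$)
$d = - \frac{5}{7}$ ($d = \frac{5}{\left(-1\right) 7} = \frac{5}{-7} = 5 \left(- \frac{1}{7}\right) = - \frac{5}{7} \approx -0.71429$)
$T{\left(b,w \right)} = - \frac{5}{7}$
$o = 895$ ($o = 853 + 42 = 895$)
$o + T{\left(71,-216 \right)} = 895 - \frac{5}{7} = \frac{6260}{7}$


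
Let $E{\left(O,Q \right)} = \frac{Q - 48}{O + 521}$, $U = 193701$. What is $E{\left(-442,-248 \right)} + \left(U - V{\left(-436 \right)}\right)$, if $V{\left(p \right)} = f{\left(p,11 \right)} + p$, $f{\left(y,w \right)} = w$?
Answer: $\frac{15335658}{79} \approx 1.9412 \cdot 10^{5}$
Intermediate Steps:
$V{\left(p \right)} = 11 + p$
$E{\left(O,Q \right)} = \frac{-48 + Q}{521 + O}$
$E{\left(-442,-248 \right)} + \left(U - V{\left(-436 \right)}\right) = \frac{-48 - 248}{521 - 442} + \left(193701 - \left(11 - 436\right)\right) = \frac{1}{79} \left(-296\right) + \left(193701 - -425\right) = \frac{1}{79} \left(-296\right) + \left(193701 + 425\right) = - \frac{296}{79} + 194126 = \frac{15335658}{79}$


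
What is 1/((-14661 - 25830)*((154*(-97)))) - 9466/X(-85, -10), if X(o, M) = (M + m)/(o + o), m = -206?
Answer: -6759333693226/907281837 ≈ -7450.1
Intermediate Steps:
X(o, M) = (-206 + M)/(2*o) (X(o, M) = (M - 206)/(o + o) = (-206 + M)/((2*o)) = (-206 + M)*(1/(2*o)) = (-206 + M)/(2*o))
1/((-14661 - 25830)*((154*(-97)))) - 9466/X(-85, -10) = 1/((-14661 - 25830)*((154*(-97)))) - 9466*(-170/(-206 - 10)) = 1/(-40491*(-14938)) - 9466/((½)*(-1/85)*(-216)) = -1/40491*(-1/14938) - 9466/108/85 = 1/604854558 - 9466*85/108 = 1/604854558 - 402305/54 = -6759333693226/907281837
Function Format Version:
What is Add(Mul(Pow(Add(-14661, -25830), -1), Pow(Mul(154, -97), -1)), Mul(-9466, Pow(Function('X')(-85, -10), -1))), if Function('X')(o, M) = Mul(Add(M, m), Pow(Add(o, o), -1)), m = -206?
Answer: Rational(-6759333693226, 907281837) ≈ -7450.1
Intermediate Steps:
Function('X')(o, M) = Mul(Rational(1, 2), Pow(o, -1), Add(-206, M)) (Function('X')(o, M) = Mul(Add(M, -206), Pow(Add(o, o), -1)) = Mul(Add(-206, M), Pow(Mul(2, o), -1)) = Mul(Add(-206, M), Mul(Rational(1, 2), Pow(o, -1))) = Mul(Rational(1, 2), Pow(o, -1), Add(-206, M)))
Add(Mul(Pow(Add(-14661, -25830), -1), Pow(Mul(154, -97), -1)), Mul(-9466, Pow(Function('X')(-85, -10), -1))) = Add(Mul(Pow(Add(-14661, -25830), -1), Pow(Mul(154, -97), -1)), Mul(-9466, Pow(Mul(Rational(1, 2), Pow(-85, -1), Add(-206, -10)), -1))) = Add(Mul(Pow(-40491, -1), Pow(-14938, -1)), Mul(-9466, Pow(Mul(Rational(1, 2), Rational(-1, 85), -216), -1))) = Add(Mul(Rational(-1, 40491), Rational(-1, 14938)), Mul(-9466, Pow(Rational(108, 85), -1))) = Add(Rational(1, 604854558), Mul(-9466, Rational(85, 108))) = Add(Rational(1, 604854558), Rational(-402305, 54)) = Rational(-6759333693226, 907281837)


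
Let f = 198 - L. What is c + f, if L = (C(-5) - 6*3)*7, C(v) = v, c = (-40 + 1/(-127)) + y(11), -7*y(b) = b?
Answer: 282187/889 ≈ 317.42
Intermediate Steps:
y(b) = -b/7
c = -36964/889 (c = (-40 + 1/(-127)) - ⅐*11 = (-40 - 1/127) - 11/7 = -5081/127 - 11/7 = -36964/889 ≈ -41.579)
L = -161 (L = (-5 - 6*3)*7 = (-5 - 18)*7 = -23*7 = -161)
f = 359 (f = 198 - 1*(-161) = 198 + 161 = 359)
c + f = -36964/889 + 359 = 282187/889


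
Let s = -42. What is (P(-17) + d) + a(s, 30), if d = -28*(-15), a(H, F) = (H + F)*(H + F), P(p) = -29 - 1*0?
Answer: 535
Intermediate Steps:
P(p) = -29 (P(p) = -29 + 0 = -29)
a(H, F) = (F + H)² (a(H, F) = (F + H)*(F + H) = (F + H)²)
d = 420
(P(-17) + d) + a(s, 30) = (-29 + 420) + (30 - 42)² = 391 + (-12)² = 391 + 144 = 535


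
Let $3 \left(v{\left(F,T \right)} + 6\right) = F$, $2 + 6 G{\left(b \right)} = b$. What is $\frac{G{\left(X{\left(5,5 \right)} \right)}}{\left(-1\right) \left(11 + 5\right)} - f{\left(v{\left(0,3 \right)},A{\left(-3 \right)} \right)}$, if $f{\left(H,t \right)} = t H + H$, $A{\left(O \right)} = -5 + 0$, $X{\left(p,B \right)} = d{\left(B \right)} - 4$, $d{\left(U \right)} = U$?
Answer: $- \frac{2303}{96} \approx -23.99$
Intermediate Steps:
$X{\left(p,B \right)} = -4 + B$ ($X{\left(p,B \right)} = B - 4 = -4 + B$)
$G{\left(b \right)} = - \frac{1}{3} + \frac{b}{6}$
$v{\left(F,T \right)} = -6 + \frac{F}{3}$
$A{\left(O \right)} = -5$
$f{\left(H,t \right)} = H + H t$ ($f{\left(H,t \right)} = H t + H = H + H t$)
$\frac{G{\left(X{\left(5,5 \right)} \right)}}{\left(-1\right) \left(11 + 5\right)} - f{\left(v{\left(0,3 \right)},A{\left(-3 \right)} \right)} = \frac{- \frac{1}{3} + \frac{-4 + 5}{6}}{\left(-1\right) \left(11 + 5\right)} - \left(-6 + \frac{1}{3} \cdot 0\right) \left(1 - 5\right) = \frac{- \frac{1}{3} + \frac{1}{6} \cdot 1}{\left(-1\right) 16} - \left(-6 + 0\right) \left(-4\right) = \frac{- \frac{1}{3} + \frac{1}{6}}{-16} - \left(-6\right) \left(-4\right) = \left(- \frac{1}{6}\right) \left(- \frac{1}{16}\right) - 24 = \frac{1}{96} - 24 = - \frac{2303}{96}$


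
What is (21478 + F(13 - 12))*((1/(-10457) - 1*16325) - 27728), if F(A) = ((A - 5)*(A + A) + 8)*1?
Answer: -9894103204116/10457 ≈ -9.4617e+8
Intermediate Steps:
F(A) = 8 + 2*A*(-5 + A) (F(A) = ((-5 + A)*(2*A) + 8)*1 = (2*A*(-5 + A) + 8)*1 = (8 + 2*A*(-5 + A))*1 = 8 + 2*A*(-5 + A))
(21478 + F(13 - 12))*((1/(-10457) - 1*16325) - 27728) = (21478 + (8 - 10*(13 - 12) + 2*(13 - 12)²))*((1/(-10457) - 1*16325) - 27728) = (21478 + (8 - 10*1 + 2*1²))*((-1/10457 - 16325) - 27728) = (21478 + (8 - 10 + 2*1))*(-170710526/10457 - 27728) = (21478 + (8 - 10 + 2))*(-460662222/10457) = (21478 + 0)*(-460662222/10457) = 21478*(-460662222/10457) = -9894103204116/10457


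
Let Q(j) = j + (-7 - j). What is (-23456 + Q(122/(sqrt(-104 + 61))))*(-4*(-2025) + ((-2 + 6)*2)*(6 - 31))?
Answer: -185357700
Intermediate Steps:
Q(j) = -7
(-23456 + Q(122/(sqrt(-104 + 61))))*(-4*(-2025) + ((-2 + 6)*2)*(6 - 31)) = (-23456 - 7)*(-4*(-2025) + ((-2 + 6)*2)*(6 - 31)) = -23463*(8100 + (4*2)*(-25)) = -23463*(8100 + 8*(-25)) = -23463*(8100 - 200) = -23463*7900 = -185357700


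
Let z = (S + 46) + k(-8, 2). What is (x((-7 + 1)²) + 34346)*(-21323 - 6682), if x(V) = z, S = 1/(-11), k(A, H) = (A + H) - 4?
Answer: -10591519005/11 ≈ -9.6287e+8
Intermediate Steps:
k(A, H) = -4 + A + H
S = -1/11 ≈ -0.090909
z = 395/11 (z = (-1/11 + 46) + (-4 - 8 + 2) = 505/11 - 10 = 395/11 ≈ 35.909)
x(V) = 395/11
(x((-7 + 1)²) + 34346)*(-21323 - 6682) = (395/11 + 34346)*(-21323 - 6682) = (378201/11)*(-28005) = -10591519005/11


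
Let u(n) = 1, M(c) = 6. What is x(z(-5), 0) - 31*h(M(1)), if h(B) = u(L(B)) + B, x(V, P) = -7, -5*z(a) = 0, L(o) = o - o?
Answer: -224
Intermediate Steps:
L(o) = 0
z(a) = 0 (z(a) = -⅕*0 = 0)
h(B) = 1 + B
x(z(-5), 0) - 31*h(M(1)) = -7 - 31*(1 + 6) = -7 - 31*7 = -7 - 217 = -224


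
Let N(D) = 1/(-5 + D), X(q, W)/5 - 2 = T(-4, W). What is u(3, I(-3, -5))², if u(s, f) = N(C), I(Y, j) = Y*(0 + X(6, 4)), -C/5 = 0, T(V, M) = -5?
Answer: 1/25 ≈ 0.040000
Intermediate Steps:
X(q, W) = -15 (X(q, W) = 10 + 5*(-5) = 10 - 25 = -15)
C = 0 (C = -5*0 = 0)
I(Y, j) = -15*Y (I(Y, j) = Y*(0 - 15) = Y*(-15) = -15*Y)
u(s, f) = -⅕ (u(s, f) = 1/(-5 + 0) = 1/(-5) = -⅕)
u(3, I(-3, -5))² = (-⅕)² = 1/25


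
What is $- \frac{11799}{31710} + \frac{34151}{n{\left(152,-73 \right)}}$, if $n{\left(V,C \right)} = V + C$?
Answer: $\frac{360665363}{835030} \approx 431.92$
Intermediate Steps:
$n{\left(V,C \right)} = C + V$
$- \frac{11799}{31710} + \frac{34151}{n{\left(152,-73 \right)}} = - \frac{11799}{31710} + \frac{34151}{-73 + 152} = \left(-11799\right) \frac{1}{31710} + \frac{34151}{79} = - \frac{3933}{10570} + 34151 \cdot \frac{1}{79} = - \frac{3933}{10570} + \frac{34151}{79} = \frac{360665363}{835030}$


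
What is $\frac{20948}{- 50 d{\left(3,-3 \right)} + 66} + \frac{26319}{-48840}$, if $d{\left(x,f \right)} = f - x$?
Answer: $\frac{168911261}{2979240} \approx 56.696$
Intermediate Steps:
$\frac{20948}{- 50 d{\left(3,-3 \right)} + 66} + \frac{26319}{-48840} = \frac{20948}{- 50 \left(-3 - 3\right) + 66} + \frac{26319}{-48840} = \frac{20948}{- 50 \left(-3 - 3\right) + 66} + 26319 \left(- \frac{1}{48840}\right) = \frac{20948}{\left(-50\right) \left(-6\right) + 66} - \frac{8773}{16280} = \frac{20948}{300 + 66} - \frac{8773}{16280} = \frac{20948}{366} - \frac{8773}{16280} = 20948 \cdot \frac{1}{366} - \frac{8773}{16280} = \frac{10474}{183} - \frac{8773}{16280} = \frac{168911261}{2979240}$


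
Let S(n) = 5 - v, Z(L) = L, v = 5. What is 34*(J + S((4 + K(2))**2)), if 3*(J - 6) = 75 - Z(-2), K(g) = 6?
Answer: 3230/3 ≈ 1076.7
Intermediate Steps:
S(n) = 0 (S(n) = 5 - 1*5 = 5 - 5 = 0)
J = 95/3 (J = 6 + (75 - 1*(-2))/3 = 6 + (75 + 2)/3 = 6 + (1/3)*77 = 6 + 77/3 = 95/3 ≈ 31.667)
34*(J + S((4 + K(2))**2)) = 34*(95/3 + 0) = 34*(95/3) = 3230/3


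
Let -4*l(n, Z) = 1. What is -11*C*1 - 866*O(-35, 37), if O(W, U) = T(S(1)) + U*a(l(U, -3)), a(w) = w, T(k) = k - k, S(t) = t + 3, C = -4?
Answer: 16109/2 ≈ 8054.5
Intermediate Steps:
l(n, Z) = -¼ (l(n, Z) = -¼*1 = -¼)
S(t) = 3 + t
T(k) = 0
O(W, U) = -U/4 (O(W, U) = 0 + U*(-¼) = 0 - U/4 = -U/4)
-11*C*1 - 866*O(-35, 37) = -11*(-4)*1 - (-433)*37/2 = 44*1 - 866*(-37/4) = 44 + 16021/2 = 16109/2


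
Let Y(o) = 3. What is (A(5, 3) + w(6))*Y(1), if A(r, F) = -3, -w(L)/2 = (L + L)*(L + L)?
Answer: -873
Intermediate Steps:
w(L) = -8*L² (w(L) = -2*(L + L)*(L + L) = -2*2*L*2*L = -8*L²)
(A(5, 3) + w(6))*Y(1) = (-3 - 8*6²)*3 = (-3 - 8*36)*3 = (-3 - 288)*3 = -291*3 = -873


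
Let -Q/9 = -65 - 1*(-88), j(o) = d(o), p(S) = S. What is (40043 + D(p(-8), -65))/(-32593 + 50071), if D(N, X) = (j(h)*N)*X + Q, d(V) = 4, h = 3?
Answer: 6986/2913 ≈ 2.3982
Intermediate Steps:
j(o) = 4
Q = -207 (Q = -9*(-65 - 1*(-88)) = -9*(-65 + 88) = -9*23 = -207)
D(N, X) = -207 + 4*N*X (D(N, X) = (4*N)*X - 207 = 4*N*X - 207 = -207 + 4*N*X)
(40043 + D(p(-8), -65))/(-32593 + 50071) = (40043 + (-207 + 4*(-8)*(-65)))/(-32593 + 50071) = (40043 + (-207 + 2080))/17478 = (40043 + 1873)*(1/17478) = 41916*(1/17478) = 6986/2913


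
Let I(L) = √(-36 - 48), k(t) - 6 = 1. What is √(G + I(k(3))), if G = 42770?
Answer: √(42770 + 2*I*√21) ≈ 206.81 + 0.022*I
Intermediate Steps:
k(t) = 7 (k(t) = 6 + 1 = 7)
I(L) = 2*I*√21 (I(L) = √(-84) = 2*I*√21)
√(G + I(k(3))) = √(42770 + 2*I*√21)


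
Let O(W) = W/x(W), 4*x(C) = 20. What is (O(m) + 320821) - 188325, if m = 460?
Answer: 132588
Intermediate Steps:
x(C) = 5 (x(C) = (¼)*20 = 5)
O(W) = W/5
(O(m) + 320821) - 188325 = ((⅕)*460 + 320821) - 188325 = (92 + 320821) - 188325 = 320913 - 188325 = 132588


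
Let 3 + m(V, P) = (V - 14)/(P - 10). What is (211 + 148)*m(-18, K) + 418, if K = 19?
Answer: -17419/9 ≈ -1935.4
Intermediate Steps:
m(V, P) = -3 + (-14 + V)/(-10 + P) (m(V, P) = -3 + (V - 14)/(P - 10) = -3 + (-14 + V)/(-10 + P))
(211 + 148)*m(-18, K) + 418 = (211 + 148)*((16 - 18 - 3*19)/(-10 + 19)) + 418 = 359*((16 - 18 - 57)/9) + 418 = 359*((1/9)*(-59)) + 418 = 359*(-59/9) + 418 = -21181/9 + 418 = -17419/9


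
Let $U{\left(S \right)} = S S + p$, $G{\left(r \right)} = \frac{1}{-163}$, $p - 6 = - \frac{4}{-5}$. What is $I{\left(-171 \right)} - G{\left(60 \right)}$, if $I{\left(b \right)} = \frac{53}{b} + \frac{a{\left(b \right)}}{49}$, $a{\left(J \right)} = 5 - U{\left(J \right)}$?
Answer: $- \frac{4077497482}{6828885} \approx -597.1$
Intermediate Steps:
$p = \frac{34}{5}$ ($p = 6 - \frac{4}{-5} = 6 - - \frac{4}{5} = 6 + \frac{4}{5} = \frac{34}{5} \approx 6.8$)
$G{\left(r \right)} = - \frac{1}{163}$
$U{\left(S \right)} = \frac{34}{5} + S^{2}$ ($U{\left(S \right)} = S S + \frac{34}{5} = S^{2} + \frac{34}{5} = \frac{34}{5} + S^{2}$)
$a{\left(J \right)} = - \frac{9}{5} - J^{2}$ ($a{\left(J \right)} = 5 - \left(\frac{34}{5} + J^{2}\right) = - \frac{9}{5} - J^{2}$)
$I{\left(b \right)} = - \frac{9}{245} + \frac{53}{b} - \frac{b^{2}}{49}$ ($I{\left(b \right)} = \frac{53}{b} + \frac{- \frac{9}{5} - b^{2}}{49} = \frac{53}{b} + \left(- \frac{9}{5} - b^{2}\right) \frac{1}{49} = \frac{53}{b} - \left(\frac{9}{245} + \frac{b^{2}}{49}\right) = - \frac{9}{245} + \frac{53}{b} - \frac{b^{2}}{49}$)
$I{\left(-171 \right)} - G{\left(60 \right)} = \left(- \frac{9}{245} + \frac{53}{-171} - \frac{\left(-171\right)^{2}}{49}\right) - - \frac{1}{163} = \left(- \frac{9}{245} + 53 \left(- \frac{1}{171}\right) - \frac{29241}{49}\right) + \frac{1}{163} = \left(- \frac{9}{245} - \frac{53}{171} - \frac{29241}{49}\right) + \frac{1}{163} = - \frac{25015579}{41895} + \frac{1}{163} = - \frac{4077497482}{6828885}$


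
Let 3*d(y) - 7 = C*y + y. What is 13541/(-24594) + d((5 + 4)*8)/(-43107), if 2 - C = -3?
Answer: -587310809/1060173558 ≈ -0.55398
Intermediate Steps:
C = 5 (C = 2 - 1*(-3) = 2 + 3 = 5)
d(y) = 7/3 + 2*y (d(y) = 7/3 + (5*y + y)/3 = 7/3 + (6*y)/3 = 7/3 + 2*y)
13541/(-24594) + d((5 + 4)*8)/(-43107) = 13541/(-24594) + (7/3 + 2*((5 + 4)*8))/(-43107) = 13541*(-1/24594) + (7/3 + 2*(9*8))*(-1/43107) = -13541/24594 + (7/3 + 2*72)*(-1/43107) = -13541/24594 + (7/3 + 144)*(-1/43107) = -13541/24594 + (439/3)*(-1/43107) = -13541/24594 - 439/129321 = -587310809/1060173558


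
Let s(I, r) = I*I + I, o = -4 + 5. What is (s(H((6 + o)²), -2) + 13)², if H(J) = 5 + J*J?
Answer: 33538634475025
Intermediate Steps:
o = 1
H(J) = 5 + J²
s(I, r) = I + I² (s(I, r) = I² + I = I + I²)
(s(H((6 + o)²), -2) + 13)² = ((5 + ((6 + 1)²)²)*(1 + (5 + ((6 + 1)²)²)) + 13)² = ((5 + (7²)²)*(1 + (5 + (7²)²)) + 13)² = ((5 + 49²)*(1 + (5 + 49²)) + 13)² = ((5 + 2401)*(1 + (5 + 2401)) + 13)² = (2406*(1 + 2406) + 13)² = (2406*2407 + 13)² = (5791242 + 13)² = 5791255² = 33538634475025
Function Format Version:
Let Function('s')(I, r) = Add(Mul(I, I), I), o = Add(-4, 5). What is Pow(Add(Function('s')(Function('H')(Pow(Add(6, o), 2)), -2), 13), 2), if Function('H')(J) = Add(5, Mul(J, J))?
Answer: 33538634475025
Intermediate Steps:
o = 1
Function('H')(J) = Add(5, Pow(J, 2))
Function('s')(I, r) = Add(I, Pow(I, 2)) (Function('s')(I, r) = Add(Pow(I, 2), I) = Add(I, Pow(I, 2)))
Pow(Add(Function('s')(Function('H')(Pow(Add(6, o), 2)), -2), 13), 2) = Pow(Add(Mul(Add(5, Pow(Pow(Add(6, 1), 2), 2)), Add(1, Add(5, Pow(Pow(Add(6, 1), 2), 2)))), 13), 2) = Pow(Add(Mul(Add(5, Pow(Pow(7, 2), 2)), Add(1, Add(5, Pow(Pow(7, 2), 2)))), 13), 2) = Pow(Add(Mul(Add(5, Pow(49, 2)), Add(1, Add(5, Pow(49, 2)))), 13), 2) = Pow(Add(Mul(Add(5, 2401), Add(1, Add(5, 2401))), 13), 2) = Pow(Add(Mul(2406, Add(1, 2406)), 13), 2) = Pow(Add(Mul(2406, 2407), 13), 2) = Pow(Add(5791242, 13), 2) = Pow(5791255, 2) = 33538634475025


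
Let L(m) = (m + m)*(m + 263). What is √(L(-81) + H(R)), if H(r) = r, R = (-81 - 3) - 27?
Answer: I*√29595 ≈ 172.03*I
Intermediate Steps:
R = -111 (R = -84 - 27 = -111)
L(m) = 2*m*(263 + m) (L(m) = (2*m)*(263 + m) = 2*m*(263 + m))
√(L(-81) + H(R)) = √(2*(-81)*(263 - 81) - 111) = √(2*(-81)*182 - 111) = √(-29484 - 111) = √(-29595) = I*√29595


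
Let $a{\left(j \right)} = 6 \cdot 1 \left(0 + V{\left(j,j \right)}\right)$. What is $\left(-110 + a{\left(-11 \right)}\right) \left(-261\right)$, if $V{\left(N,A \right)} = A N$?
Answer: $-160776$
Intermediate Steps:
$a{\left(j \right)} = 6 j^{2}$ ($a{\left(j \right)} = 6 \cdot 1 \left(0 + j j\right) = 6 \cdot 1 \left(0 + j^{2}\right) = 6 \cdot 1 j^{2} = 6 j^{2}$)
$\left(-110 + a{\left(-11 \right)}\right) \left(-261\right) = \left(-110 + 6 \left(-11\right)^{2}\right) \left(-261\right) = \left(-110 + 6 \cdot 121\right) \left(-261\right) = \left(-110 + 726\right) \left(-261\right) = 616 \left(-261\right) = -160776$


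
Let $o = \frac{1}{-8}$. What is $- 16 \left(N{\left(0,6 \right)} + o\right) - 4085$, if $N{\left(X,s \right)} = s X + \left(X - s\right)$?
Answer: $-3987$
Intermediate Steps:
$o = - \frac{1}{8} \approx -0.125$
$N{\left(X,s \right)} = X - s + X s$ ($N{\left(X,s \right)} = X s + \left(X - s\right) = X - s + X s$)
$- 16 \left(N{\left(0,6 \right)} + o\right) - 4085 = - 16 \left(\left(0 - 6 + 0 \cdot 6\right) - \frac{1}{8}\right) - 4085 = - 16 \left(\left(0 - 6 + 0\right) - \frac{1}{8}\right) - 4085 = - 16 \left(-6 - \frac{1}{8}\right) - 4085 = \left(-16\right) \left(- \frac{49}{8}\right) - 4085 = 98 - 4085 = -3987$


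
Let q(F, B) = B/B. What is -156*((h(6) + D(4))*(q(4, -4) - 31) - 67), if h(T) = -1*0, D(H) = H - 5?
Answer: 5772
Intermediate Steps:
D(H) = -5 + H
q(F, B) = 1
h(T) = 0
-156*((h(6) + D(4))*(q(4, -4) - 31) - 67) = -156*((0 + (-5 + 4))*(1 - 31) - 67) = -156*((0 - 1)*(-30) - 67) = -156*(-1*(-30) - 67) = -156*(30 - 67) = -156*(-37) = 5772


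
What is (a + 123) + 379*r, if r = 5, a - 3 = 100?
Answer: 2121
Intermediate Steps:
a = 103 (a = 3 + 100 = 103)
(a + 123) + 379*r = (103 + 123) + 379*5 = 226 + 1895 = 2121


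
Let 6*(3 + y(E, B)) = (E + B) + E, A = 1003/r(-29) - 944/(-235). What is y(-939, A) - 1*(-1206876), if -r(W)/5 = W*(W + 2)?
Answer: 1332079128811/1104030 ≈ 1.2066e+6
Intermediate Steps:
r(W) = -5*W*(2 + W) (r(W) = -5*W*(W + 2) = -5*W*(2 + W))
A = 692011/184005 (A = 1003/((-5*(-29)*(2 - 29))) - 944/(-235) = 1003/((-5*(-29)*(-27))) - 944*(-1/235) = 1003/(-3915) + 944/235 = 1003*(-1/3915) + 944/235 = -1003/3915 + 944/235 = 692011/184005 ≈ 3.7608)
y(E, B) = -3 + E/3 + B/6 (y(E, B) = -3 + ((E + B) + E)/6 = -3 + ((B + E) + E)/6 = -3 + (B + 2*E)/6 = -3 + (E/3 + B/6) = -3 + E/3 + B/6)
y(-939, A) - 1*(-1206876) = (-3 + (1/3)*(-939) + (1/6)*(692011/184005)) - 1*(-1206876) = (-3 - 313 + 692011/1104030) + 1206876 = -348181469/1104030 + 1206876 = 1332079128811/1104030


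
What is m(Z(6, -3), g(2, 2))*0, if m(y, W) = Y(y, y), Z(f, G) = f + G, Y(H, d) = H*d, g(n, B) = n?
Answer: 0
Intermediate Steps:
Z(f, G) = G + f
m(y, W) = y**2 (m(y, W) = y*y = y**2)
m(Z(6, -3), g(2, 2))*0 = (-3 + 6)**2*0 = 3**2*0 = 9*0 = 0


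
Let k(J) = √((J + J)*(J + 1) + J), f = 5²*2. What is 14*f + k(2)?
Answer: 700 + √14 ≈ 703.74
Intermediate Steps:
f = 50 (f = 25*2 = 50)
k(J) = √(J + 2*J*(1 + J)) (k(J) = √((2*J)*(1 + J) + J) = √(2*J*(1 + J) + J) = √(J + 2*J*(1 + J)))
14*f + k(2) = 14*50 + √(2*(3 + 2*2)) = 700 + √(2*(3 + 4)) = 700 + √(2*7) = 700 + √14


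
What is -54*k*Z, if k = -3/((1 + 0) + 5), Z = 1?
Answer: 27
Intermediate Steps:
k = -½ (k = -3/(1 + 5) = -3/6 = -3*⅙ = -½ ≈ -0.50000)
-54*k*Z = -(-27) = -54*(-½) = 27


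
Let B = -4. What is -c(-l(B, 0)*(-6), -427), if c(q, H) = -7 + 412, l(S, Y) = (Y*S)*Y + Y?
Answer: -405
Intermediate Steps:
l(S, Y) = Y + S*Y² (l(S, Y) = (S*Y)*Y + Y = S*Y² + Y = Y + S*Y²)
c(q, H) = 405
-c(-l(B, 0)*(-6), -427) = -1*405 = -405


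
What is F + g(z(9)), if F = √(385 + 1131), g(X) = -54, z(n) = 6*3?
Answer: -54 + 2*√379 ≈ -15.064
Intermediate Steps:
z(n) = 18
F = 2*√379 (F = √1516 = 2*√379 ≈ 38.936)
F + g(z(9)) = 2*√379 - 54 = -54 + 2*√379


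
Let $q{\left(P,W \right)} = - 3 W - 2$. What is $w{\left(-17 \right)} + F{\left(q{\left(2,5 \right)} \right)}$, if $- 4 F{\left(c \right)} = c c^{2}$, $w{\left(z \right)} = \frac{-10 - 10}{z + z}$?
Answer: $\frac{83561}{68} \approx 1228.8$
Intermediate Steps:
$q{\left(P,W \right)} = -2 - 3 W$
$w{\left(z \right)} = - \frac{10}{z}$ ($w{\left(z \right)} = - \frac{20}{2 z} = - 20 \frac{1}{2 z} = - \frac{10}{z}$)
$F{\left(c \right)} = - \frac{c^{3}}{4}$ ($F{\left(c \right)} = - \frac{c c^{2}}{4} = - \frac{c^{3}}{4}$)
$w{\left(-17 \right)} + F{\left(q{\left(2,5 \right)} \right)} = - \frac{10}{-17} - \frac{\left(-2 - 15\right)^{3}}{4} = \left(-10\right) \left(- \frac{1}{17}\right) - \frac{\left(-2 - 15\right)^{3}}{4} = \frac{10}{17} - \frac{\left(-17\right)^{3}}{4} = \frac{10}{17} - - \frac{4913}{4} = \frac{10}{17} + \frac{4913}{4} = \frac{83561}{68}$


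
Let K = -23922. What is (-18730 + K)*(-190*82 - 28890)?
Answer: 1896734440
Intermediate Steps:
(-18730 + K)*(-190*82 - 28890) = (-18730 - 23922)*(-190*82 - 28890) = -42652*(-15580 - 28890) = -42652*(-44470) = 1896734440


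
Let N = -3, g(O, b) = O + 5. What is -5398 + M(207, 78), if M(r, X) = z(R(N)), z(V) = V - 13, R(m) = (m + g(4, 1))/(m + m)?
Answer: -5412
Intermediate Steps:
g(O, b) = 5 + O
R(m) = (9 + m)/(2*m) (R(m) = (m + (5 + 4))/(m + m) = (m + 9)/((2*m)) = (9 + m)*(1/(2*m)) = (9 + m)/(2*m))
z(V) = -13 + V
M(r, X) = -14 (M(r, X) = -13 + (1/2)*(9 - 3)/(-3) = -13 + (1/2)*(-1/3)*6 = -13 - 1 = -14)
-5398 + M(207, 78) = -5398 - 14 = -5412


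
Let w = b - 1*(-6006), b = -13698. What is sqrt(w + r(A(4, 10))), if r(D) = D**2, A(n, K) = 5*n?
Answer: 2*I*sqrt(1823) ≈ 85.393*I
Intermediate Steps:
w = -7692 (w = -13698 - 1*(-6006) = -13698 + 6006 = -7692)
sqrt(w + r(A(4, 10))) = sqrt(-7692 + (5*4)**2) = sqrt(-7692 + 20**2) = sqrt(-7692 + 400) = sqrt(-7292) = 2*I*sqrt(1823)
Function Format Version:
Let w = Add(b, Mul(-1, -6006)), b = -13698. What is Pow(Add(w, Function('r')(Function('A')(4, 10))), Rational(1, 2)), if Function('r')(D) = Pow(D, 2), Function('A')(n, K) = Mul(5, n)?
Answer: Mul(2, I, Pow(1823, Rational(1, 2))) ≈ Mul(85.393, I)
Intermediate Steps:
w = -7692 (w = Add(-13698, Mul(-1, -6006)) = Add(-13698, 6006) = -7692)
Pow(Add(w, Function('r')(Function('A')(4, 10))), Rational(1, 2)) = Pow(Add(-7692, Pow(Mul(5, 4), 2)), Rational(1, 2)) = Pow(Add(-7692, Pow(20, 2)), Rational(1, 2)) = Pow(Add(-7692, 400), Rational(1, 2)) = Pow(-7292, Rational(1, 2)) = Mul(2, I, Pow(1823, Rational(1, 2)))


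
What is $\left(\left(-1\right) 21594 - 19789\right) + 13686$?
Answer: $-27697$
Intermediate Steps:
$\left(\left(-1\right) 21594 - 19789\right) + 13686 = \left(-21594 - 19789\right) + 13686 = -41383 + 13686 = -27697$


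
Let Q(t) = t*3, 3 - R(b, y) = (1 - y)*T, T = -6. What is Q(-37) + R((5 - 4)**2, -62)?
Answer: 270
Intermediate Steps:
R(b, y) = 9 - 6*y (R(b, y) = 3 - (1 - y)*(-6) = 3 - (-6 + 6*y) = 3 + (6 - 6*y) = 9 - 6*y)
Q(t) = 3*t
Q(-37) + R((5 - 4)**2, -62) = 3*(-37) + (9 - 6*(-62)) = -111 + (9 + 372) = -111 + 381 = 270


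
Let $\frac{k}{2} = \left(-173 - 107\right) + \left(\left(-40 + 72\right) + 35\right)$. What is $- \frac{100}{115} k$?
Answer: $\frac{8520}{23} \approx 370.43$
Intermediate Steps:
$k = -426$ ($k = 2 \left(\left(-173 - 107\right) + \left(\left(-40 + 72\right) + 35\right)\right) = 2 \left(\left(-173 - 107\right) + \left(32 + 35\right)\right) = 2 \left(-280 + 67\right) = 2 \left(-213\right) = -426$)
$- \frac{100}{115} k = - \frac{100}{115} \left(-426\right) = \left(-100\right) \frac{1}{115} \left(-426\right) = \left(- \frac{20}{23}\right) \left(-426\right) = \frac{8520}{23}$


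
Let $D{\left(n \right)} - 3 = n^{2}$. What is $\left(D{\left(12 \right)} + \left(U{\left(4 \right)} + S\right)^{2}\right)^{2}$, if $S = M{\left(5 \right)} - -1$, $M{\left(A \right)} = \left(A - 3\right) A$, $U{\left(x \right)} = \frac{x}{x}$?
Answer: $84681$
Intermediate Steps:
$U{\left(x \right)} = 1$
$M{\left(A \right)} = A \left(-3 + A\right)$ ($M{\left(A \right)} = \left(-3 + A\right) A = A \left(-3 + A\right)$)
$S = 11$ ($S = 5 \left(-3 + 5\right) - -1 = 5 \cdot 2 + 1 = 10 + 1 = 11$)
$D{\left(n \right)} = 3 + n^{2}$
$\left(D{\left(12 \right)} + \left(U{\left(4 \right)} + S\right)^{2}\right)^{2} = \left(\left(3 + 12^{2}\right) + \left(1 + 11\right)^{2}\right)^{2} = \left(\left(3 + 144\right) + 12^{2}\right)^{2} = \left(147 + 144\right)^{2} = 291^{2} = 84681$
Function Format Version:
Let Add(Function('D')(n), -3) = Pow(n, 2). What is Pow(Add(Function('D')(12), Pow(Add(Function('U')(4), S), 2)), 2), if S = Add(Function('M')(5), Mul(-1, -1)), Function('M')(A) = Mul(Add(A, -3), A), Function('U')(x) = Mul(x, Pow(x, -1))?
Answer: 84681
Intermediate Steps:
Function('U')(x) = 1
Function('M')(A) = Mul(A, Add(-3, A)) (Function('M')(A) = Mul(Add(-3, A), A) = Mul(A, Add(-3, A)))
S = 11 (S = Add(Mul(5, Add(-3, 5)), Mul(-1, -1)) = Add(Mul(5, 2), 1) = Add(10, 1) = 11)
Function('D')(n) = Add(3, Pow(n, 2))
Pow(Add(Function('D')(12), Pow(Add(Function('U')(4), S), 2)), 2) = Pow(Add(Add(3, Pow(12, 2)), Pow(Add(1, 11), 2)), 2) = Pow(Add(Add(3, 144), Pow(12, 2)), 2) = Pow(Add(147, 144), 2) = Pow(291, 2) = 84681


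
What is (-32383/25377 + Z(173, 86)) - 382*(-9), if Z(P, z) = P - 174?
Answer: 87188366/25377 ≈ 3435.7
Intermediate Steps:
Z(P, z) = -174 + P
(-32383/25377 + Z(173, 86)) - 382*(-9) = (-32383/25377 + (-174 + 173)) - 382*(-9) = (-32383*1/25377 - 1) + 3438 = (-32383/25377 - 1) + 3438 = -57760/25377 + 3438 = 87188366/25377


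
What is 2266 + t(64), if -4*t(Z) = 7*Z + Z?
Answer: 2138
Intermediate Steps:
t(Z) = -2*Z (t(Z) = -(7*Z + Z)/4 = -2*Z)
2266 + t(64) = 2266 - 2*64 = 2266 - 128 = 2138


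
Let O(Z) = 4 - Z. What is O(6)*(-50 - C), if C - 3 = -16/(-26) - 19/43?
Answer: 59448/559 ≈ 106.35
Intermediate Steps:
C = 1774/559 (C = 3 + (-16/(-26) - 19/43) = 3 + (-16*(-1/26) - 19*1/43) = 3 + (8/13 - 19/43) = 3 + 97/559 = 1774/559 ≈ 3.1735)
O(6)*(-50 - C) = (4 - 1*6)*(-50 - 1*1774/559) = (4 - 6)*(-50 - 1774/559) = -2*(-29724/559) = 59448/559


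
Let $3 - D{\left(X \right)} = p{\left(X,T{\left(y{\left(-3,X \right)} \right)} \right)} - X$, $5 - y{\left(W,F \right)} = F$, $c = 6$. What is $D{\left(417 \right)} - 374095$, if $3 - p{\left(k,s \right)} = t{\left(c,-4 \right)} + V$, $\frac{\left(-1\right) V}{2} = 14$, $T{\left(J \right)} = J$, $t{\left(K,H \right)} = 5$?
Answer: $-373701$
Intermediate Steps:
$y{\left(W,F \right)} = 5 - F$
$V = -28$ ($V = \left(-2\right) 14 = -28$)
$p{\left(k,s \right)} = 26$ ($p{\left(k,s \right)} = 3 - \left(5 - 28\right) = 3 - -23 = 3 + 23 = 26$)
$D{\left(X \right)} = -23 + X$ ($D{\left(X \right)} = 3 - \left(26 - X\right) = 3 + \left(-26 + X\right) = -23 + X$)
$D{\left(417 \right)} - 374095 = \left(-23 + 417\right) - 374095 = 394 - 374095 = -373701$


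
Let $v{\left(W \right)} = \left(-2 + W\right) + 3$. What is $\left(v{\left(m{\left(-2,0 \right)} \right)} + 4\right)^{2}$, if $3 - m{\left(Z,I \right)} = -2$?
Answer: $100$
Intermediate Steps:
$m{\left(Z,I \right)} = 5$ ($m{\left(Z,I \right)} = 3 - -2 = 3 + 2 = 5$)
$v{\left(W \right)} = 1 + W$
$\left(v{\left(m{\left(-2,0 \right)} \right)} + 4\right)^{2} = \left(\left(1 + 5\right) + 4\right)^{2} = \left(6 + 4\right)^{2} = 10^{2} = 100$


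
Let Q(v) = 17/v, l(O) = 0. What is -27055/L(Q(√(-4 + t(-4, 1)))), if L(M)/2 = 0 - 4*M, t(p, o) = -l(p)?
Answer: 27055*I/68 ≈ 397.87*I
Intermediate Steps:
t(p, o) = 0 (t(p, o) = -1*0 = 0)
L(M) = -8*M (L(M) = 2*(0 - 4*M) = 2*(-4*M) = -8*M)
-27055/L(Q(√(-4 + t(-4, 1)))) = -27055*(-√(-4 + 0)/136) = -27055*(-I/68) = -(-27055)*I/68 = 27055*I/68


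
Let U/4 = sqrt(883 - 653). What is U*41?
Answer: 164*sqrt(230) ≈ 2487.2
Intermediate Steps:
U = 4*sqrt(230) (U = 4*sqrt(883 - 653) = 4*sqrt(230) ≈ 60.663)
U*41 = (4*sqrt(230))*41 = 164*sqrt(230)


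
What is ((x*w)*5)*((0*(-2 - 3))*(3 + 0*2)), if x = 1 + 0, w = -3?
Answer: 0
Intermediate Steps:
x = 1
((x*w)*5)*((0*(-2 - 3))*(3 + 0*2)) = ((1*(-3))*5)*((0*(-2 - 3))*(3 + 0*2)) = (-3*5)*((0*(-5))*(3 + 0)) = -0*3 = -15*0 = 0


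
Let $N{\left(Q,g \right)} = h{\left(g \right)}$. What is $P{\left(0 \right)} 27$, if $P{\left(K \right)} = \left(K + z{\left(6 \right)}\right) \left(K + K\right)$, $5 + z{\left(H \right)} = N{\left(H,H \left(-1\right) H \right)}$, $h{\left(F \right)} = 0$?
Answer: $0$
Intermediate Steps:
$N{\left(Q,g \right)} = 0$
$z{\left(H \right)} = -5$ ($z{\left(H \right)} = -5 + 0 = -5$)
$P{\left(K \right)} = 2 K \left(-5 + K\right)$ ($P{\left(K \right)} = \left(K - 5\right) \left(K + K\right) = \left(-5 + K\right) 2 K = 2 K \left(-5 + K\right)$)
$P{\left(0 \right)} 27 = 2 \cdot 0 \left(-5 + 0\right) 27 = 2 \cdot 0 \left(-5\right) 27 = 0 \cdot 27 = 0$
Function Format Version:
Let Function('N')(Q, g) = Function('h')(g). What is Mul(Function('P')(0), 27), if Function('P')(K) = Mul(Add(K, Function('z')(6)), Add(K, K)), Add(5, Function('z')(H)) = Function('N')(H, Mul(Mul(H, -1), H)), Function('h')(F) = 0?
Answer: 0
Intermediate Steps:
Function('N')(Q, g) = 0
Function('z')(H) = -5 (Function('z')(H) = Add(-5, 0) = -5)
Function('P')(K) = Mul(2, K, Add(-5, K)) (Function('P')(K) = Mul(Add(K, -5), Add(K, K)) = Mul(Add(-5, K), Mul(2, K)) = Mul(2, K, Add(-5, K)))
Mul(Function('P')(0), 27) = Mul(Mul(2, 0, Add(-5, 0)), 27) = Mul(Mul(2, 0, -5), 27) = Mul(0, 27) = 0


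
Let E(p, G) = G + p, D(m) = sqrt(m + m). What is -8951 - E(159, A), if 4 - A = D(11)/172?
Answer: -9114 + sqrt(22)/172 ≈ -9114.0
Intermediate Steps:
D(m) = sqrt(2)*sqrt(m) (D(m) = sqrt(2*m) = sqrt(2)*sqrt(m))
A = 4 - sqrt(22)/172 (A = 4 - sqrt(2)*sqrt(11)/172 = 4 - sqrt(22)/172 ≈ 3.9727)
-8951 - E(159, A) = -8951 - ((4 - sqrt(22)/172) + 159) = -8951 - (163 - sqrt(22)/172) = -8951 + (-163 + sqrt(22)/172) = -9114 + sqrt(22)/172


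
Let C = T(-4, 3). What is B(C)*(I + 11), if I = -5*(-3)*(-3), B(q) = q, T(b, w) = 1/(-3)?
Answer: 34/3 ≈ 11.333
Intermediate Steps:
T(b, w) = -⅓
C = -⅓ ≈ -0.33333
I = -45 (I = 15*(-3) = -45)
B(C)*(I + 11) = -(-45 + 11)/3 = -⅓*(-34) = 34/3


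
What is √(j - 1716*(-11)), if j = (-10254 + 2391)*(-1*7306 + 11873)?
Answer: I*√35891445 ≈ 5990.9*I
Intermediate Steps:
j = -35910321 (j = -7863*(-7306 + 11873) = -7863*4567 = -35910321)
√(j - 1716*(-11)) = √(-35910321 - 1716*(-11)) = √(-35910321 + 18876) = √(-35891445) = I*√35891445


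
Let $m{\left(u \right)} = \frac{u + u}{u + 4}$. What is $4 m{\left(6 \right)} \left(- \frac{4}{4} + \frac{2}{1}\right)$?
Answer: $\frac{24}{5} \approx 4.8$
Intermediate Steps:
$m{\left(u \right)} = \frac{2 u}{4 + u}$
$4 m{\left(6 \right)} \left(- \frac{4}{4} + \frac{2}{1}\right) = 4 \cdot 2 \cdot 6 \frac{1}{4 + 6} \left(- \frac{4}{4} + \frac{2}{1}\right) = 4 \cdot 2 \cdot 6 \cdot \frac{1}{10} \left(\left(-4\right) \frac{1}{4} + 2 \cdot 1\right) = 4 \cdot 2 \cdot 6 \cdot \frac{1}{10} \left(-1 + 2\right) = 4 \cdot \frac{6}{5} \cdot 1 = \frac{24}{5} \cdot 1 = \frac{24}{5}$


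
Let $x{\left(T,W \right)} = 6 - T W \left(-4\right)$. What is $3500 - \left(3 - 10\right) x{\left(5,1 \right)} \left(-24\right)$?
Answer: $-868$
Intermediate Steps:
$x{\left(T,W \right)} = 6 + 4 T W$ ($x{\left(T,W \right)} = 6 - - 4 T W = 6 + 4 T W$)
$3500 - \left(3 - 10\right) x{\left(5,1 \right)} \left(-24\right) = 3500 - \left(3 - 10\right) \left(6 + 4 \cdot 5 \cdot 1\right) \left(-24\right) = 3500 - \left(3 - 10\right) \left(6 + 20\right) \left(-24\right) = 3500 - \left(-7\right) 26 \left(-24\right) = 3500 - \left(-182\right) \left(-24\right) = 3500 - 4368 = -868$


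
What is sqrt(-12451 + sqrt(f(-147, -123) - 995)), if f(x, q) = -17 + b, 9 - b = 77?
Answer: sqrt(-12451 + 6*I*sqrt(30)) ≈ 0.1473 + 111.58*I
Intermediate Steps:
b = -68 (b = 9 - 1*77 = 9 - 77 = -68)
f(x, q) = -85 (f(x, q) = -17 - 68 = -85)
sqrt(-12451 + sqrt(f(-147, -123) - 995)) = sqrt(-12451 + sqrt(-85 - 995)) = sqrt(-12451 + sqrt(-1080)) = sqrt(-12451 + 6*I*sqrt(30))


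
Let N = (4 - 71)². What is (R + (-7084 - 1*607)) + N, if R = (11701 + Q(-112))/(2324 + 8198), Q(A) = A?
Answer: -33679855/10522 ≈ -3200.9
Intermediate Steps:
R = 11589/10522 (R = (11701 - 112)/(2324 + 8198) = 11589/10522 ≈ 1.1014)
N = 4489 (N = (-67)² = 4489)
(R + (-7084 - 1*607)) + N = (11589/10522 + (-7084 - 1*607)) + 4489 = (11589/10522 + (-7084 - 607)) + 4489 = (11589/10522 - 7691) + 4489 = -80913113/10522 + 4489 = -33679855/10522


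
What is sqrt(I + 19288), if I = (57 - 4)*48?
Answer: 2*sqrt(5458) ≈ 147.76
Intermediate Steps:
I = 2544 (I = 53*48 = 2544)
sqrt(I + 19288) = sqrt(2544 + 19288) = sqrt(21832) = 2*sqrt(5458)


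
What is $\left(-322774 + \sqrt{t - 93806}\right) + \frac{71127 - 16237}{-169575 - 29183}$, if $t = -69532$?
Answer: $- \frac{32076984791}{99379} + i \sqrt{163338} \approx -3.2277 \cdot 10^{5} + 404.15 i$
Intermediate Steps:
$\left(-322774 + \sqrt{t - 93806}\right) + \frac{71127 - 16237}{-169575 - 29183} = \left(-322774 + \sqrt{-69532 - 93806}\right) + \frac{71127 - 16237}{-169575 - 29183} = \left(-322774 + \sqrt{-163338}\right) + \frac{54890}{-198758} = \left(-322774 + i \sqrt{163338}\right) + 54890 \left(- \frac{1}{198758}\right) = \left(-322774 + i \sqrt{163338}\right) - \frac{27445}{99379} = - \frac{32076984791}{99379} + i \sqrt{163338}$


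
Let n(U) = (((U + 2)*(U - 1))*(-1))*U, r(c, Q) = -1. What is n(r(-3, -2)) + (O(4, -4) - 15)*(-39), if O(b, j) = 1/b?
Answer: 2293/4 ≈ 573.25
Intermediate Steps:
n(U) = -U*(-1 + U)*(2 + U) (n(U) = (((2 + U)*(-1 + U))*(-1))*U = (((-1 + U)*(2 + U))*(-1))*U = (-(-1 + U)*(2 + U))*U = -U*(-1 + U)*(2 + U))
n(r(-3, -2)) + (O(4, -4) - 15)*(-39) = -(2 - 1*(-1) - 1*(-1)²) + (1/4 - 15)*(-39) = -(2 + 1 - 1*1) + (¼ - 15)*(-39) = -(2 + 1 - 1) - 59/4*(-39) = -1*2 + 2301/4 = -2 + 2301/4 = 2293/4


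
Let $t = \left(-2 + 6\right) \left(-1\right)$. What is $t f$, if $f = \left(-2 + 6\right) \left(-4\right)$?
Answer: $64$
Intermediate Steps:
$t = -4$ ($t = 4 \left(-1\right) = -4$)
$f = -16$ ($f = 4 \left(-4\right) = -16$)
$t f = \left(-4\right) \left(-16\right) = 64$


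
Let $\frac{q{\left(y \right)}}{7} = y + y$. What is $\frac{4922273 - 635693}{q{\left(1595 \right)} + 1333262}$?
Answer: $\frac{357215}{112966} \approx 3.1621$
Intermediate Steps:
$q{\left(y \right)} = 14 y$ ($q{\left(y \right)} = 7 \left(y + y\right) = 7 \cdot 2 y = 14 y$)
$\frac{4922273 - 635693}{q{\left(1595 \right)} + 1333262} = \frac{4922273 - 635693}{14 \cdot 1595 + 1333262} = \frac{4286580}{22330 + 1333262} = \frac{4286580}{1355592} = 4286580 \cdot \frac{1}{1355592} = \frac{357215}{112966}$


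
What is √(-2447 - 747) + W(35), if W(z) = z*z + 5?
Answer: 1230 + I*√3194 ≈ 1230.0 + 56.516*I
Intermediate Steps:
W(z) = 5 + z² (W(z) = z² + 5 = 5 + z²)
√(-2447 - 747) + W(35) = √(-2447 - 747) + (5 + 35²) = √(-3194) + (5 + 1225) = I*√3194 + 1230 = 1230 + I*√3194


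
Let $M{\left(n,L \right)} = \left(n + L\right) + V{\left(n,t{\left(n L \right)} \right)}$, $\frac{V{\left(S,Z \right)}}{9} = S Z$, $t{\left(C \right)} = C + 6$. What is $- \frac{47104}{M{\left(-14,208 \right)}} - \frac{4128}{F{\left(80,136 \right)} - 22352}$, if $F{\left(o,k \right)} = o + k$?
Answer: $\frac{29349916}{506845225} \approx 0.057907$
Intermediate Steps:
$F{\left(o,k \right)} = k + o$
$t{\left(C \right)} = 6 + C$
$V{\left(S,Z \right)} = 9 S Z$
$M{\left(n,L \right)} = L + n + 9 n \left(6 + L n\right)$ ($M{\left(n,L \right)} = \left(n + L\right) + 9 n \left(6 + n L\right) = \left(L + n\right) + 9 n \left(6 + L n\right) = L + n + 9 n \left(6 + L n\right)$)
$- \frac{47104}{M{\left(-14,208 \right)}} - \frac{4128}{F{\left(80,136 \right)} - 22352} = - \frac{47104}{208 - 14 + 9 \left(-14\right) \left(6 + 208 \left(-14\right)\right)} - \frac{4128}{\left(136 + 80\right) - 22352} = - \frac{47104}{208 - 14 + 9 \left(-14\right) \left(6 - 2912\right)} - \frac{4128}{216 - 22352} = - \frac{47104}{208 - 14 + 9 \left(-14\right) \left(-2906\right)} - \frac{4128}{-22136} = - \frac{47104}{208 - 14 + 366156} - - \frac{516}{2767} = - \frac{47104}{366350} + \frac{516}{2767} = \left(-47104\right) \frac{1}{366350} + \frac{516}{2767} = - \frac{23552}{183175} + \frac{516}{2767} = \frac{29349916}{506845225}$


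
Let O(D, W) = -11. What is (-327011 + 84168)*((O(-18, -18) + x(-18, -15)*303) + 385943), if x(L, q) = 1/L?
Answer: -562300780913/6 ≈ -9.3717e+10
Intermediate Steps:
(-327011 + 84168)*((O(-18, -18) + x(-18, -15)*303) + 385943) = (-327011 + 84168)*((-11 + 303/(-18)) + 385943) = -242843*((-11 - 1/18*303) + 385943) = -242843*((-11 - 101/6) + 385943) = -242843*(-167/6 + 385943) = -242843*2315491/6 = -562300780913/6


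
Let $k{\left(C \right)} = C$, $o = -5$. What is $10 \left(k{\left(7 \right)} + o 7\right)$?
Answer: $-280$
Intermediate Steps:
$10 \left(k{\left(7 \right)} + o 7\right) = 10 \left(7 - 35\right) = 10 \left(-28\right) = -280$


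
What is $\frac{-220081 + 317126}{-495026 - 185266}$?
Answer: $- \frac{97045}{680292} \approx -0.14265$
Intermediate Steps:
$\frac{-220081 + 317126}{-495026 - 185266} = \frac{97045}{-680292} = 97045 \left(- \frac{1}{680292}\right) = - \frac{97045}{680292}$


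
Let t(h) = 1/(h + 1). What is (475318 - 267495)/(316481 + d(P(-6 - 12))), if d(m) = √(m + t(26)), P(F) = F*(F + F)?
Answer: 1775844833301/2704326013250 - 623469*√52491/2704326013250 ≈ 0.65662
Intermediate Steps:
t(h) = 1/(1 + h)
P(F) = 2*F² (P(F) = F*(2*F) = 2*F²)
d(m) = √(1/27 + m) (d(m) = √(m + 1/(1 + 26)) = √(m + 1/27) = √(1/27 + m))
(475318 - 267495)/(316481 + d(P(-6 - 12))) = (475318 - 267495)/(316481 + √(3 + 81*(2*(-6 - 12)²))/9) = 207823/(316481 + √(3 + 81*(2*(-18)²))/9) = 207823/(316481 + √(3 + 81*(2*324))/9) = 207823/(316481 + √(3 + 81*648)/9) = 207823/(316481 + √(3 + 52488)/9) = 207823/(316481 + √52491/9)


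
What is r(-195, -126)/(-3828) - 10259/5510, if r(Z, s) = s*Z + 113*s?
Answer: -276439/60610 ≈ -4.5609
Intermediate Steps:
r(Z, s) = 113*s + Z*s (r(Z, s) = Z*s + 113*s = 113*s + Z*s)
r(-195, -126)/(-3828) - 10259/5510 = -126*(113 - 195)/(-3828) - 10259/5510 = -126*(-82)*(-1/3828) - 10259*1/5510 = 10332*(-1/3828) - 10259/5510 = -861/319 - 10259/5510 = -276439/60610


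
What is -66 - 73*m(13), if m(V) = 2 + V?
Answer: -1161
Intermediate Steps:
-66 - 73*m(13) = -66 - 73*(2 + 13) = -66 - 73*15 = -66 - 1095 = -1161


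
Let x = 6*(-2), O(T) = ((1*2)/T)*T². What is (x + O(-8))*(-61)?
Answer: 1708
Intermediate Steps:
O(T) = 2*T (O(T) = (2/T)*T² = 2*T)
x = -12
(x + O(-8))*(-61) = (-12 + 2*(-8))*(-61) = (-12 - 16)*(-61) = -28*(-61) = 1708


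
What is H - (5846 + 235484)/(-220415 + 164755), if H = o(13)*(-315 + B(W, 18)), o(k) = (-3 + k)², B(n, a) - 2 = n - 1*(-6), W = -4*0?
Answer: -170852067/5566 ≈ -30696.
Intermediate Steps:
W = 0
B(n, a) = 8 + n (B(n, a) = 2 + (n - 1*(-6)) = 2 + (n + 6) = 2 + (6 + n) = 8 + n)
H = -30700 (H = (-3 + 13)²*(-315 + (8 + 0)) = 10²*(-315 + 8) = 100*(-307) = -30700)
H - (5846 + 235484)/(-220415 + 164755) = -30700 - (5846 + 235484)/(-220415 + 164755) = -30700 - 241330/(-55660) = -30700 - 241330*(-1)/55660 = -30700 - 1*(-24133/5566) = -30700 + 24133/5566 = -170852067/5566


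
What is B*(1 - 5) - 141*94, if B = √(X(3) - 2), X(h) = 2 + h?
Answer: -13254 - 4*√3 ≈ -13261.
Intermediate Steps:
B = √3 (B = √((2 + 3) - 2) = √(5 - 2) = √3 ≈ 1.7320)
B*(1 - 5) - 141*94 = √3*(1 - 5) - 141*94 = √3*(-4) - 13254 = -4*√3 - 13254 = -13254 - 4*√3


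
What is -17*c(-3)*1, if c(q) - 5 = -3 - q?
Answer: -85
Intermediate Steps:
c(q) = 2 - q (c(q) = 5 + (-3 - q) = 2 - q)
-17*c(-3)*1 = -17*(2 - 1*(-3))*1 = -17*(2 + 3)*1 = -17*5*1 = -85*1 = -85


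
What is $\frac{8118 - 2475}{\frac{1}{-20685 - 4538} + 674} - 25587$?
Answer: $- \frac{144948122766}{5666767} \approx -25579.0$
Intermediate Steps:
$\frac{8118 - 2475}{\frac{1}{-20685 - 4538} + 674} - 25587 = \frac{5643}{\frac{1}{-20685 - 4538} + 674} - 25587 = \frac{5643}{\frac{1}{-25223} + 674} - 25587 = \frac{5643}{- \frac{1}{25223} + 674} - 25587 = \frac{5643}{\frac{17000301}{25223}} - 25587 = 5643 \cdot \frac{25223}{17000301} - 25587 = \frac{47444463}{5666767} - 25587 = - \frac{144948122766}{5666767}$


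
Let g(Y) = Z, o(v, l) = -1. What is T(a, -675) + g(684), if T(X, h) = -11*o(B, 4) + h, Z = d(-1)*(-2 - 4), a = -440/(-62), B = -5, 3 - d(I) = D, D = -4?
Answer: -706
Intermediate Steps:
d(I) = 7 (d(I) = 3 - 1*(-4) = 3 + 4 = 7)
a = 220/31 (a = -440*(-1/62) = 220/31 ≈ 7.0968)
Z = -42 (Z = 7*(-2 - 4) = 7*(-6) = -42)
g(Y) = -42
T(X, h) = 11 + h (T(X, h) = -11*(-1) + h = 11 + h)
T(a, -675) + g(684) = (11 - 675) - 42 = -664 - 42 = -706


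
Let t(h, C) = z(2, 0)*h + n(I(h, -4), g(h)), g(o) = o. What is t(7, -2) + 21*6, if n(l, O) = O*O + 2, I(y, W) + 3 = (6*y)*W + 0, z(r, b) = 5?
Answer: 212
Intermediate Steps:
I(y, W) = -3 + 6*W*y (I(y, W) = -3 + ((6*y)*W + 0) = -3 + (6*W*y + 0) = -3 + 6*W*y)
n(l, O) = 2 + O**2 (n(l, O) = O**2 + 2 = 2 + O**2)
t(h, C) = 2 + h**2 + 5*h (t(h, C) = 5*h + (2 + h**2) = 2 + h**2 + 5*h)
t(7, -2) + 21*6 = (2 + 7**2 + 5*7) + 21*6 = (2 + 49 + 35) + 126 = 86 + 126 = 212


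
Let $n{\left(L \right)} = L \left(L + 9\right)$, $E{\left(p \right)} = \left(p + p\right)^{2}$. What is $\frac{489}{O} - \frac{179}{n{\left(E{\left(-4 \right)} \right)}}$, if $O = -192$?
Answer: $- \frac{6039}{2336} \approx -2.5852$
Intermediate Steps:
$E{\left(p \right)} = 4 p^{2}$ ($E{\left(p \right)} = \left(2 p\right)^{2} = 4 p^{2}$)
$n{\left(L \right)} = L \left(9 + L\right)$
$\frac{489}{O} - \frac{179}{n{\left(E{\left(-4 \right)} \right)}} = \frac{489}{-192} - \frac{179}{4 \left(-4\right)^{2} \left(9 + 4 \left(-4\right)^{2}\right)} = 489 \left(- \frac{1}{192}\right) - \frac{179}{4 \cdot 16 \left(9 + 4 \cdot 16\right)} = - \frac{163}{64} - \frac{179}{64 \left(9 + 64\right)} = - \frac{163}{64} - \frac{179}{64 \cdot 73} = - \frac{163}{64} - \frac{179}{4672} = - \frac{6039}{2336}$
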